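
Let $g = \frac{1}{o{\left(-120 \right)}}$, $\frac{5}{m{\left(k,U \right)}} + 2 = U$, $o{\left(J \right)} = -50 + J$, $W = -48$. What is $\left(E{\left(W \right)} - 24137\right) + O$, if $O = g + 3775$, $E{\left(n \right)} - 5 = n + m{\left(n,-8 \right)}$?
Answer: $- \frac{1734468}{85} \approx -20406.0$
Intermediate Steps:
$m{\left(k,U \right)} = \frac{5}{-2 + U}$
$E{\left(n \right)} = \frac{9}{2} + n$ ($E{\left(n \right)} = 5 + \left(n + \frac{5}{-2 - 8}\right) = 5 + \left(n + \frac{5}{-10}\right) = 5 + \left(n + 5 \left(- \frac{1}{10}\right)\right) = 5 + \left(n - \frac{1}{2}\right) = 5 + \left(- \frac{1}{2} + n\right) = \frac{9}{2} + n$)
$g = - \frac{1}{170}$ ($g = \frac{1}{-50 - 120} = \frac{1}{-170} = - \frac{1}{170} \approx -0.0058824$)
$O = \frac{641749}{170}$ ($O = - \frac{1}{170} + 3775 = \frac{641749}{170} \approx 3775.0$)
$\left(E{\left(W \right)} - 24137\right) + O = \left(\left(\frac{9}{2} - 48\right) - 24137\right) + \frac{641749}{170} = \left(- \frac{87}{2} - 24137\right) + \frac{641749}{170} = - \frac{48361}{2} + \frac{641749}{170} = - \frac{1734468}{85}$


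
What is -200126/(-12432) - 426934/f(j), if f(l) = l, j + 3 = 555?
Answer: -108274457/142968 ≈ -757.33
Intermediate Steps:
j = 552 (j = -3 + 555 = 552)
-200126/(-12432) - 426934/f(j) = -200126/(-12432) - 426934/552 = -200126*(-1/12432) - 426934*1/552 = 100063/6216 - 213467/276 = -108274457/142968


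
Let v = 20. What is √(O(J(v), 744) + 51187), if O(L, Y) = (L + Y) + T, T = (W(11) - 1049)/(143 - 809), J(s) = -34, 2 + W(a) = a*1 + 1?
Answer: √2557768634/222 ≈ 227.81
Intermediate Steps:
W(a) = -1 + a (W(a) = -2 + (a*1 + 1) = -2 + (a + 1) = -2 + (1 + a) = -1 + a)
T = 1039/666 (T = ((-1 + 11) - 1049)/(143 - 809) = (10 - 1049)/(-666) = -1039*(-1/666) = 1039/666 ≈ 1.5601)
O(L, Y) = 1039/666 + L + Y (O(L, Y) = (L + Y) + 1039/666 = 1039/666 + L + Y)
√(O(J(v), 744) + 51187) = √((1039/666 - 34 + 744) + 51187) = √(473899/666 + 51187) = √(34564441/666) = √2557768634/222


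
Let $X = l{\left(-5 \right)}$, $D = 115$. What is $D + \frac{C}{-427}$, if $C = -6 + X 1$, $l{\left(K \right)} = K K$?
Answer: $\frac{49086}{427} \approx 114.96$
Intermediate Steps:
$l{\left(K \right)} = K^{2}$
$X = 25$ ($X = \left(-5\right)^{2} = 25$)
$C = 19$ ($C = -6 + 25 \cdot 1 = -6 + 25 = 19$)
$D + \frac{C}{-427} = 115 + \frac{19}{-427} = 115 + 19 \left(- \frac{1}{427}\right) = 115 - \frac{19}{427} = \frac{49086}{427}$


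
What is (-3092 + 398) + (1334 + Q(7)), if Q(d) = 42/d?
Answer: -1354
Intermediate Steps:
(-3092 + 398) + (1334 + Q(7)) = (-3092 + 398) + (1334 + 42/7) = -2694 + (1334 + 42*(⅐)) = -2694 + (1334 + 6) = -2694 + 1340 = -1354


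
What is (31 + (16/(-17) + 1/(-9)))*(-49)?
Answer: -224518/153 ≈ -1467.4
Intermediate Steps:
(31 + (16/(-17) + 1/(-9)))*(-49) = (31 + (16*(-1/17) + 1*(-⅑)))*(-49) = (31 + (-16/17 - ⅑))*(-49) = (31 - 161/153)*(-49) = (4582/153)*(-49) = -224518/153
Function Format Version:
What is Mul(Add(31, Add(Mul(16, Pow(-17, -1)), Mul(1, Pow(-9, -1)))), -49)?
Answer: Rational(-224518, 153) ≈ -1467.4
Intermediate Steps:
Mul(Add(31, Add(Mul(16, Pow(-17, -1)), Mul(1, Pow(-9, -1)))), -49) = Mul(Add(31, Add(Mul(16, Rational(-1, 17)), Mul(1, Rational(-1, 9)))), -49) = Mul(Add(31, Add(Rational(-16, 17), Rational(-1, 9))), -49) = Mul(Add(31, Rational(-161, 153)), -49) = Mul(Rational(4582, 153), -49) = Rational(-224518, 153)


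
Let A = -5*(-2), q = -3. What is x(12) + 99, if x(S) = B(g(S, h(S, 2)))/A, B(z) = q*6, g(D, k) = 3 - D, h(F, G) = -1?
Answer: 486/5 ≈ 97.200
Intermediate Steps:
B(z) = -18 (B(z) = -3*6 = -18)
A = 10
x(S) = -9/5 (x(S) = -18/10 = -18*1/10 = -9/5)
x(12) + 99 = -9/5 + 99 = 486/5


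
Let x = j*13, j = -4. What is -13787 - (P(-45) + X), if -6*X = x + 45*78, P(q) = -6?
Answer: -39614/3 ≈ -13205.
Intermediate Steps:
x = -52 (x = -4*13 = -52)
X = -1729/3 (X = -(-52 + 45*78)/6 = -(-52 + 3510)/6 = -⅙*3458 = -1729/3 ≈ -576.33)
-13787 - (P(-45) + X) = -13787 - (-6 - 1729/3) = -13787 - 1*(-1747/3) = -13787 + 1747/3 = -39614/3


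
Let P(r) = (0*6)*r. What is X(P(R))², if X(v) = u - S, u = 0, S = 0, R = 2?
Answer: 0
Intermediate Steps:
P(r) = 0 (P(r) = 0*r = 0)
X(v) = 0 (X(v) = 0 - 1*0 = 0 + 0 = 0)
X(P(R))² = 0² = 0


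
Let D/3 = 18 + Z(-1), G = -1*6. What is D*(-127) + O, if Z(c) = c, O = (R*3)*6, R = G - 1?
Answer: -6603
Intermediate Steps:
G = -6
R = -7 (R = -6 - 1 = -7)
O = -126 (O = -7*3*6 = -21*6 = -126)
D = 51 (D = 3*(18 - 1) = 3*17 = 51)
D*(-127) + O = 51*(-127) - 126 = -6477 - 126 = -6603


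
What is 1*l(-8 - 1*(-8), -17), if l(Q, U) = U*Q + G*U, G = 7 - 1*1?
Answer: -102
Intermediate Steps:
G = 6 (G = 7 - 1 = 6)
l(Q, U) = 6*U + Q*U (l(Q, U) = U*Q + 6*U = Q*U + 6*U = 6*U + Q*U)
1*l(-8 - 1*(-8), -17) = 1*(-17*(6 + (-8 - 1*(-8)))) = 1*(-17*(6 + (-8 + 8))) = 1*(-17*(6 + 0)) = 1*(-17*6) = 1*(-102) = -102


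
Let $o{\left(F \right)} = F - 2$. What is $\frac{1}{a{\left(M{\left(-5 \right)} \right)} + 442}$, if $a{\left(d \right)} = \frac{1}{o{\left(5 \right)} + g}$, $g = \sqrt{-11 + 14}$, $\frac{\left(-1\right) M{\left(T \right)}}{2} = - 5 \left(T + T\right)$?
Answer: $\frac{2655}{1174837} + \frac{\sqrt{3}}{1174837} \approx 0.0022614$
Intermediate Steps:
$o{\left(F \right)} = -2 + F$ ($o{\left(F \right)} = F - 2 = -2 + F$)
$M{\left(T \right)} = 20 T$ ($M{\left(T \right)} = - 2 \left(- 5 \left(T + T\right)\right) = - 2 \left(- 5 \cdot 2 T\right) = - 2 \left(- 10 T\right) = 20 T$)
$g = \sqrt{3} \approx 1.732$
$a{\left(d \right)} = \frac{1}{3 + \sqrt{3}}$ ($a{\left(d \right)} = \frac{1}{\left(-2 + 5\right) + \sqrt{3}} = \frac{1}{3 + \sqrt{3}}$)
$\frac{1}{a{\left(M{\left(-5 \right)} \right)} + 442} = \frac{1}{\left(\frac{1}{2} - \frac{\sqrt{3}}{6}\right) + 442} = \frac{1}{\frac{885}{2} - \frac{\sqrt{3}}{6}}$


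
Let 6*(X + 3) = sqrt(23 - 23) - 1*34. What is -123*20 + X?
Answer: -7406/3 ≈ -2468.7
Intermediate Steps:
X = -26/3 (X = -3 + (sqrt(23 - 23) - 1*34)/6 = -3 + (sqrt(0) - 34)/6 = -3 + (0 - 34)/6 = -3 + (1/6)*(-34) = -3 - 17/3 = -26/3 ≈ -8.6667)
-123*20 + X = -123*20 - 26/3 = -2460 - 26/3 = -7406/3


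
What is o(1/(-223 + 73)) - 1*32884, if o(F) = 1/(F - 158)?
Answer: -779383834/23701 ≈ -32884.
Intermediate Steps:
o(F) = 1/(-158 + F)
o(1/(-223 + 73)) - 1*32884 = 1/(-158 + 1/(-223 + 73)) - 1*32884 = 1/(-158 + 1/(-150)) - 32884 = 1/(-158 - 1/150) - 32884 = 1/(-23701/150) - 32884 = -150/23701 - 32884 = -779383834/23701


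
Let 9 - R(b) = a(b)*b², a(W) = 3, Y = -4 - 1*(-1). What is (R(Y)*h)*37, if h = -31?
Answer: 20646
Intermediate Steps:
Y = -3 (Y = -4 + 1 = -3)
R(b) = 9 - 3*b²
(R(Y)*h)*37 = ((9 - 3*(-3)²)*(-31))*37 = ((9 - 3*9)*(-31))*37 = ((9 - 27)*(-31))*37 = -18*(-31)*37 = 558*37 = 20646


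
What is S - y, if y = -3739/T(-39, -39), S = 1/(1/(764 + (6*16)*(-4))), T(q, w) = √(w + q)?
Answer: 380 - 3739*I*√78/78 ≈ 380.0 - 423.36*I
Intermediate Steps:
T(q, w) = √(q + w)
S = 380 (S = 1/(1/(764 + 96*(-4))) = 1/(1/(764 - 384)) = 1/(1/380) = 380)
y = 3739*I*√78/78 (y = -3739/√(-39 - 39) = -3739*(-I*√78/78) = -(-3739)*I*√78/78 = 3739*I*√78/78 ≈ 423.36*I)
S - y = 380 - 3739*I*√78/78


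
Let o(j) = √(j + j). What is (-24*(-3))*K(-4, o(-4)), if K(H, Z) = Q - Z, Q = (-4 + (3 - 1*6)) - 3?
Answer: -720 - 144*I*√2 ≈ -720.0 - 203.65*I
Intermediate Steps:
Q = -10 (Q = (-4 + (3 - 6)) - 3 = (-4 - 3) - 3 = -7 - 3 = -10)
o(j) = √2*√j (o(j) = √(2*j) = √2*√j)
K(H, Z) = -10 - Z
(-24*(-3))*K(-4, o(-4)) = (-24*(-3))*(-10 - √2*√(-4)) = 72*(-10 - √2*2*I) = 72*(-10 - 2*I*√2) = -720 - 144*I*√2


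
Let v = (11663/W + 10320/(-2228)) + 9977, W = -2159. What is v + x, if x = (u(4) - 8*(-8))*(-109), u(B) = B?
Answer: 3072507584/1202563 ≈ 2555.0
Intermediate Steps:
x = -7412 (x = (4 - 8*(-8))*(-109) = (4 + 64)*(-109) = 68*(-109) = -7412)
v = 11985904540/1202563 (v = (11663/(-2159) + 10320/(-2228)) + 9977 = (11663*(-1/2159) + 10320*(-1/2228)) + 9977 = (-11663/2159 - 2580/557) + 9977 = -12066511/1202563 + 9977 = 11985904540/1202563 ≈ 9967.0)
v + x = 11985904540/1202563 - 7412 = 3072507584/1202563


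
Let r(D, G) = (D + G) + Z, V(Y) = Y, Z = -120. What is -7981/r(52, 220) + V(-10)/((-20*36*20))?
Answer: -1436561/27360 ≈ -52.506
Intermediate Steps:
r(D, G) = -120 + D + G (r(D, G) = (D + G) - 120 = -120 + D + G)
-7981/r(52, 220) + V(-10)/((-20*36*20)) = -7981/(-120 + 52 + 220) - 10/(-20*36*20) = -7981/152 - 10/((-720*20)) = -7981*1/152 - 10/(-14400) = -7981/152 - 10*(-1/14400) = -7981/152 + 1/1440 = -1436561/27360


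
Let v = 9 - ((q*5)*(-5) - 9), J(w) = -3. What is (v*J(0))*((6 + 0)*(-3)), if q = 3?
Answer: 5022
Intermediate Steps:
v = 93 (v = 9 - ((3*5)*(-5) - 9) = 9 - (15*(-5) - 9) = 9 - (-75 - 9) = 9 - 1*(-84) = 9 + 84 = 93)
(v*J(0))*((6 + 0)*(-3)) = (93*(-3))*((6 + 0)*(-3)) = -1674*(-3) = -279*(-18) = 5022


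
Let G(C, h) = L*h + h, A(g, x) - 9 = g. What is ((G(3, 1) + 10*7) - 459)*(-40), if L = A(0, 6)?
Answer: 15160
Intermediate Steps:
A(g, x) = 9 + g
L = 9 (L = 9 + 0 = 9)
G(C, h) = 10*h (G(C, h) = 9*h + h = 10*h)
((G(3, 1) + 10*7) - 459)*(-40) = ((10*1 + 10*7) - 459)*(-40) = ((10 + 70) - 459)*(-40) = (80 - 459)*(-40) = -379*(-40) = 15160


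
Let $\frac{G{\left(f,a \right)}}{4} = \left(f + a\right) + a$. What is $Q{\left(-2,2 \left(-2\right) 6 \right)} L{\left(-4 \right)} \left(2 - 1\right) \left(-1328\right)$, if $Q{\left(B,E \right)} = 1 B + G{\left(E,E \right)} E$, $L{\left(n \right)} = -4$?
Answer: $36705920$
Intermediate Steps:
$G{\left(f,a \right)} = 4 f + 8 a$ ($G{\left(f,a \right)} = 4 \left(\left(f + a\right) + a\right) = 4 \left(\left(a + f\right) + a\right) = 4 \left(f + 2 a\right) = 4 f + 8 a$)
$Q{\left(B,E \right)} = B + 12 E^{2}$ ($Q{\left(B,E \right)} = 1 B + \left(4 E + 8 E\right) E = B + 12 E E = B + 12 E^{2}$)
$Q{\left(-2,2 \left(-2\right) 6 \right)} L{\left(-4 \right)} \left(2 - 1\right) \left(-1328\right) = \left(-2 + 12 \left(2 \left(-2\right) 6\right)^{2}\right) \left(-4\right) \left(2 - 1\right) \left(-1328\right) = \left(-2 + 12 \left(\left(-4\right) 6\right)^{2}\right) \left(-4\right) 1 \left(-1328\right) = \left(-2 + 12 \left(-24\right)^{2}\right) \left(-4\right) 1 \left(-1328\right) = \left(-2 + 12 \cdot 576\right) \left(-4\right) 1 \left(-1328\right) = \left(-2 + 6912\right) \left(-4\right) 1 \left(-1328\right) = 6910 \left(-4\right) 1 \left(-1328\right) = \left(-27640\right) 1 \left(-1328\right) = \left(-27640\right) \left(-1328\right) = 36705920$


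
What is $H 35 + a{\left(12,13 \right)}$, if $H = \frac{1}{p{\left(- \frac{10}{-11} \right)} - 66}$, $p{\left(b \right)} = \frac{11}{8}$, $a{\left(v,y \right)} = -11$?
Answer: $- \frac{5967}{517} \approx -11.542$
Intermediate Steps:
$p{\left(b \right)} = \frac{11}{8}$ ($p{\left(b \right)} = 11 \cdot \frac{1}{8} = \frac{11}{8}$)
$H = - \frac{8}{517}$ ($H = \frac{1}{\frac{11}{8} - 66} = \frac{1}{- \frac{517}{8}} = - \frac{8}{517} \approx -0.015474$)
$H 35 + a{\left(12,13 \right)} = \left(- \frac{8}{517}\right) 35 - 11 = - \frac{280}{517} - 11 = - \frac{5967}{517}$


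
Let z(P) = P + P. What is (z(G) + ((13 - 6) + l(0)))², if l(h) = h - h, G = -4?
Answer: 1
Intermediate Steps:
l(h) = 0
z(P) = 2*P
(z(G) + ((13 - 6) + l(0)))² = (2*(-4) + ((13 - 6) + 0))² = (-8 + (7 + 0))² = (-8 + 7)² = (-1)² = 1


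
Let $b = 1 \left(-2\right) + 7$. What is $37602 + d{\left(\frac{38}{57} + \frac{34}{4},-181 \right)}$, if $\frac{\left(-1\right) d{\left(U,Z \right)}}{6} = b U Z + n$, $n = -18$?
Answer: $87485$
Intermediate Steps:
$b = 5$ ($b = -2 + 7 = 5$)
$d{\left(U,Z \right)} = 108 - 30 U Z$ ($d{\left(U,Z \right)} = - 6 \left(5 U Z - 18\right) = - 6 \left(-18 + 5 U Z\right) = 108 - 30 U Z$)
$37602 + d{\left(\frac{38}{57} + \frac{34}{4},-181 \right)} = 37602 - \left(-108 + 30 \left(\frac{38}{57} + \frac{34}{4}\right) \left(-181\right)\right) = 37602 - \left(-108 + 30 \left(38 \cdot \frac{1}{57} + 34 \cdot \frac{1}{4}\right) \left(-181\right)\right) = 37602 - \left(-108 + 30 \left(\frac{2}{3} + \frac{17}{2}\right) \left(-181\right)\right) = 37602 - \left(-108 + 275 \left(-181\right)\right) = 37602 + \left(108 + 49775\right) = 37602 + 49883 = 87485$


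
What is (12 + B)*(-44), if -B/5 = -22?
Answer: -5368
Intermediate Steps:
B = 110 (B = -5*(-22) = 110)
(12 + B)*(-44) = (12 + 110)*(-44) = 122*(-44) = -5368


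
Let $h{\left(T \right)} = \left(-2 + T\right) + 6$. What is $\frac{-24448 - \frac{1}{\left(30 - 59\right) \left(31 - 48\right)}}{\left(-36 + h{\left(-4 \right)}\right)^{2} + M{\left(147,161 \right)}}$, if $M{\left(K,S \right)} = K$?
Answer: $- \frac{12052865}{711399} \approx -16.942$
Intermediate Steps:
$h{\left(T \right)} = 4 + T$
$\frac{-24448 - \frac{1}{\left(30 - 59\right) \left(31 - 48\right)}}{\left(-36 + h{\left(-4 \right)}\right)^{2} + M{\left(147,161 \right)}} = \frac{-24448 - \frac{1}{\left(30 - 59\right) \left(31 - 48\right)}}{\left(-36 + \left(4 - 4\right)\right)^{2} + 147} = \frac{-24448 - \frac{1}{\left(-29\right) \left(31 - 48\right)}}{\left(-36 + 0\right)^{2} + 147} = \frac{-24448 - \frac{1}{\left(-29\right) \left(-17\right)}}{\left(-36\right)^{2} + 147} = \frac{-24448 - \frac{1}{493}}{1296 + 147} = \frac{-24448 - \frac{1}{493}}{1443} = \left(-24448 - \frac{1}{493}\right) \frac{1}{1443} = \left(- \frac{12052865}{493}\right) \frac{1}{1443} = - \frac{12052865}{711399}$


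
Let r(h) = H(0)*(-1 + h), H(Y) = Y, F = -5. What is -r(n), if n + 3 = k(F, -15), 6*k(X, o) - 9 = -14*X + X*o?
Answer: 0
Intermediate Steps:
k(X, o) = 3/2 - 7*X/3 + X*o/6 (k(X, o) = 3/2 + (-14*X + X*o)/6 = 3/2 + (-7*X/3 + X*o/6) = 3/2 - 7*X/3 + X*o/6)
n = 68/3 (n = -3 + (3/2 - 7/3*(-5) + (⅙)*(-5)*(-15)) = -3 + (3/2 + 35/3 + 25/2) = -3 + 77/3 = 68/3 ≈ 22.667)
r(h) = 0 (r(h) = 0*(-1 + h) = 0)
-r(n) = -1*0 = 0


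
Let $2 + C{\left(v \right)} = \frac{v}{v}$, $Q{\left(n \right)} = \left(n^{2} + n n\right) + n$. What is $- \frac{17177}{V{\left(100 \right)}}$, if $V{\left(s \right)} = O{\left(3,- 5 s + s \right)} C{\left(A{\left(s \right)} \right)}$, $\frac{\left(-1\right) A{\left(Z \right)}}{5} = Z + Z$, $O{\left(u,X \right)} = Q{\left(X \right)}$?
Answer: $\frac{17177}{319600} \approx 0.053745$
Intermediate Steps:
$Q{\left(n \right)} = n + 2 n^{2}$ ($Q{\left(n \right)} = \left(n^{2} + n^{2}\right) + n = 2 n^{2} + n = n + 2 n^{2}$)
$O{\left(u,X \right)} = X \left(1 + 2 X\right)$
$A{\left(Z \right)} = - 10 Z$ ($A{\left(Z \right)} = - 5 \left(Z + Z\right) = - 5 \cdot 2 Z = - 10 Z$)
$C{\left(v \right)} = -1$ ($C{\left(v \right)} = -2 + \frac{v}{v} = -2 + 1 = -1$)
$V{\left(s \right)} = 4 s \left(1 - 8 s\right)$ ($V{\left(s \right)} = \left(- 5 s + s\right) \left(1 + 2 \left(- 5 s + s\right)\right) \left(-1\right) = - 4 s \left(1 + 2 \left(- 4 s\right)\right) \left(-1\right) = - 4 s \left(1 - 8 s\right) \left(-1\right) = 4 s \left(1 - 8 s\right)$)
$- \frac{17177}{V{\left(100 \right)}} = - \frac{17177}{4 \cdot 100 \left(1 - 800\right)} = - \frac{17177}{4 \cdot 100 \left(-799\right)} = - \frac{17177}{-319600} = \left(-17177\right) \left(- \frac{1}{319600}\right) = \frac{17177}{319600}$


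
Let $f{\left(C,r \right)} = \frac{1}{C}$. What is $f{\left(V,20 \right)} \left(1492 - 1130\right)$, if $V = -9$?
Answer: $- \frac{362}{9} \approx -40.222$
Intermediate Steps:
$f{\left(V,20 \right)} \left(1492 - 1130\right) = \frac{1492 - 1130}{-9} = \left(- \frac{1}{9}\right) 362 = - \frac{362}{9}$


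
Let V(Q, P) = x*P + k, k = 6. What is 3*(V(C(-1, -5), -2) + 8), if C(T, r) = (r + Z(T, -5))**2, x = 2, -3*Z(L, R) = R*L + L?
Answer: 30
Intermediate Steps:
Z(L, R) = -L/3 - L*R/3 (Z(L, R) = -(R*L + L)/3 = -(L*R + L)/3 = -(L + L*R)/3 = -L/3 - L*R/3)
C(T, r) = (r + 4*T/3)**2 (C(T, r) = (r - T*(1 - 5)/3)**2 = (r - 1/3*T*(-4))**2 = (r + 4*T/3)**2)
V(Q, P) = 6 + 2*P (V(Q, P) = 2*P + 6 = 6 + 2*P)
3*(V(C(-1, -5), -2) + 8) = 3*((6 + 2*(-2)) + 8) = 3*((6 - 4) + 8) = 3*(2 + 8) = 3*10 = 30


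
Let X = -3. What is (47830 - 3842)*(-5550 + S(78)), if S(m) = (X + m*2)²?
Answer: 785581692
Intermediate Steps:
S(m) = (-3 + 2*m)² (S(m) = (-3 + m*2)² = (-3 + 2*m)²)
(47830 - 3842)*(-5550 + S(78)) = (47830 - 3842)*(-5550 + (-3 + 2*78)²) = 43988*(-5550 + (-3 + 156)²) = 43988*(-5550 + 153²) = 43988*(-5550 + 23409) = 43988*17859 = 785581692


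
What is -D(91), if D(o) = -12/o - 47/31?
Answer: 4649/2821 ≈ 1.6480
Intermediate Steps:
D(o) = -47/31 - 12/o (D(o) = -12/o - 47*1/31 = -12/o - 47/31 = -47/31 - 12/o)
-D(91) = -(-47/31 - 12/91) = -1*(-4649/2821) = 4649/2821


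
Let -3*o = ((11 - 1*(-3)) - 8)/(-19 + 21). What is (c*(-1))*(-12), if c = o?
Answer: -12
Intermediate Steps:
o = -1 (o = -((11 - 1*(-3)) - 8)/(3*(-19 + 21)) = -((11 + 3) - 8)/(3*2) = -(14 - 8)/(3*2) = -2/2 = -⅓*3 = -1)
c = -1
(c*(-1))*(-12) = -1*(-1)*(-12) = 1*(-12) = -12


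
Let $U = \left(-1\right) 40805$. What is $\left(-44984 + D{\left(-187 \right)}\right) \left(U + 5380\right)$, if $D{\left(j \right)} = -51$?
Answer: $1595364875$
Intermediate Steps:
$U = -40805$
$\left(-44984 + D{\left(-187 \right)}\right) \left(U + 5380\right) = \left(-44984 - 51\right) \left(-40805 + 5380\right) = \left(-45035\right) \left(-35425\right) = 1595364875$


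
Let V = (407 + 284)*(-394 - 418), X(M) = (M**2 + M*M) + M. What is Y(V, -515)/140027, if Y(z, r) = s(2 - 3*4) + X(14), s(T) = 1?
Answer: 407/140027 ≈ 0.0029066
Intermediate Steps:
X(M) = M + 2*M**2 (X(M) = (M**2 + M**2) + M = 2*M**2 + M = M + 2*M**2)
V = -561092 (V = 691*(-812) = -561092)
Y(z, r) = 407 (Y(z, r) = 1 + 14*(1 + 2*14) = 1 + 14*(1 + 28) = 1 + 14*29 = 1 + 406 = 407)
Y(V, -515)/140027 = 407/140027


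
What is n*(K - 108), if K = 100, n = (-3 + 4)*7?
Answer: -56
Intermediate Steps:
n = 7 (n = 1*7 = 7)
n*(K - 108) = 7*(100 - 108) = 7*(-8) = -56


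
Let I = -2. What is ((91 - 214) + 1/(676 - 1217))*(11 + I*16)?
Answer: 1397424/541 ≈ 2583.0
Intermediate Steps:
((91 - 214) + 1/(676 - 1217))*(11 + I*16) = ((91 - 214) + 1/(676 - 1217))*(11 - 2*16) = (-123 + 1/(-541))*(11 - 32) = (-123 - 1/541)*(-21) = -66544/541*(-21) = 1397424/541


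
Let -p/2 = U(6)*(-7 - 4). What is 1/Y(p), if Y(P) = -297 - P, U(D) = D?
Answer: -1/429 ≈ -0.0023310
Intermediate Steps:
p = 132 (p = -12*(-7 - 4) = -12*(-11) = -2*(-66) = 132)
1/Y(p) = 1/(-297 - 1*132) = 1/(-297 - 132) = 1/(-429) = -1/429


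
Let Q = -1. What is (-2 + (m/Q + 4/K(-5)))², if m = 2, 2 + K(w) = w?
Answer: 1024/49 ≈ 20.898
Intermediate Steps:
K(w) = -2 + w
(-2 + (m/Q + 4/K(-5)))² = (-2 + (2/(-1) + 4/(-2 - 5)))² = (-2 + (2*(-1) + 4/(-7)))² = (-2 + (-2 + 4*(-⅐)))² = (-2 + (-2 - 4/7))² = (-2 - 18/7)² = (-32/7)² = 1024/49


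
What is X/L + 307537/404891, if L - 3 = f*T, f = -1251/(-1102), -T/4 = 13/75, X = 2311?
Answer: 12898684866646/12342292353 ≈ 1045.1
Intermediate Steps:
T = -52/75 ≈ -0.69333
f = 1251/1102 (f = -1251*(-1/1102) = 1251/1102 ≈ 1.1352)
L = 30483/13775 (L = 3 + (1251/1102)*(-52/75) = 3 - 10842/13775 = 30483/13775 ≈ 2.2129)
X/L + 307537/404891 = 2311/(30483/13775) + 307537/404891 = 2311*(13775/30483) + 307537*(1/404891) = 31834025/30483 + 307537/404891 = 12898684866646/12342292353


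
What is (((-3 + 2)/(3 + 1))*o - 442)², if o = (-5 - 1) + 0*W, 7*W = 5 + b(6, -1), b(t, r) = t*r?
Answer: 776161/4 ≈ 1.9404e+5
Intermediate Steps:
b(t, r) = r*t
W = -⅐ (W = (5 - 1*6)/7 = (5 - 6)/7 = (⅐)*(-1) = -⅐ ≈ -0.14286)
o = -6 (o = (-5 - 1) + 0*(-⅐) = -6 + 0 = -6)
(((-3 + 2)/(3 + 1))*o - 442)² = (((-3 + 2)/(3 + 1))*(-6) - 442)² = (-1/4*(-6) - 442)² = (-1*¼*(-6) - 442)² = (-¼*(-6) - 442)² = (3/2 - 442)² = (-881/2)² = 776161/4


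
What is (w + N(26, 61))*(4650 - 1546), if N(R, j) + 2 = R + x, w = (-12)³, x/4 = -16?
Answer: -5487872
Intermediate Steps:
x = -64 (x = 4*(-16) = -64)
w = -1728
N(R, j) = -66 + R (N(R, j) = -2 + (R - 64) = -2 + (-64 + R) = -66 + R)
(w + N(26, 61))*(4650 - 1546) = (-1728 + (-66 + 26))*(4650 - 1546) = (-1728 - 40)*3104 = -1768*3104 = -5487872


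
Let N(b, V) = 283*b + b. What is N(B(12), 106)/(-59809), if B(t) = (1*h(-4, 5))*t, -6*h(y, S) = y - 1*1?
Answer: -2840/59809 ≈ -0.047485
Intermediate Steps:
h(y, S) = 1/6 - y/6 (h(y, S) = -(y - 1*1)/6 = -(y - 1)/6 = -(-1 + y)/6 = 1/6 - y/6)
B(t) = 5*t/6 (B(t) = (1*(1/6 - 1/6*(-4)))*t = (1*(1/6 + 2/3))*t = (1*(5/6))*t = 5*t/6)
N(b, V) = 284*b
N(B(12), 106)/(-59809) = (284*((5/6)*12))/(-59809) = (284*10)*(-1/59809) = 2840*(-1/59809) = -2840/59809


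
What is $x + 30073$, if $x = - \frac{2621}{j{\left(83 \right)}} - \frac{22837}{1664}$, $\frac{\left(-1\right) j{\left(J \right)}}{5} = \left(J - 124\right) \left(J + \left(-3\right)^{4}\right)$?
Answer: $\frac{420405536839}{13985920} \approx 30059.0$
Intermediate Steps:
$j{\left(J \right)} = - 5 \left(-124 + J\right) \left(81 + J\right)$ ($j{\left(J \right)} = - 5 \left(J - 124\right) \left(J + \left(-3\right)^{4}\right) = - 5 \left(-124 + J\right) \left(J + 81\right) = - 5 \left(-124 + J\right) \left(81 + J\right)$)
$x = - \frac{193035321}{13985920}$ ($x = - \frac{2621}{50220 - 5 \cdot 83^{2} + 215 \cdot 83} - \frac{22837}{1664} = - \frac{2621}{50220 - 34445 + 17845} - \frac{22837}{1664} = - \frac{2621}{33620} - \frac{22837}{1664} = - \frac{193035321}{13985920} \approx -13.802$)
$x + 30073 = - \frac{193035321}{13985920} + 30073 = \frac{420405536839}{13985920}$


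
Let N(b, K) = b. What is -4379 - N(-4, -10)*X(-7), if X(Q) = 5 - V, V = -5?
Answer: -4339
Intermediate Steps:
X(Q) = 10 (X(Q) = 5 - 1*(-5) = 5 + 5 = 10)
-4379 - N(-4, -10)*X(-7) = -4379 - (-4)*10 = -4379 - 1*(-40) = -4379 + 40 = -4339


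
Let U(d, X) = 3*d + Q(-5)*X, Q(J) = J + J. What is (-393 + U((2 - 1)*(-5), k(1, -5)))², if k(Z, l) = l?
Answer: 128164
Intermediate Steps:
Q(J) = 2*J
U(d, X) = -10*X + 3*d (U(d, X) = 3*d + (2*(-5))*X = 3*d - 10*X = -10*X + 3*d)
(-393 + U((2 - 1)*(-5), k(1, -5)))² = (-393 + (-10*(-5) + 3*((2 - 1)*(-5))))² = (-393 + (50 + 3*(1*(-5))))² = (-393 + (50 + 3*(-5)))² = (-393 + (50 - 15))² = (-393 + 35)² = (-358)² = 128164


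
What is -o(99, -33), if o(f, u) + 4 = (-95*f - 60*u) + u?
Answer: 7462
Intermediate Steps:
o(f, u) = -4 - 95*f - 59*u (o(f, u) = -4 + ((-95*f - 60*u) + u) = -4 + (-95*f - 59*u) = -4 - 95*f - 59*u)
-o(99, -33) = -(-4 - 95*99 - 59*(-33)) = -(-4 - 9405 + 1947) = -1*(-7462) = 7462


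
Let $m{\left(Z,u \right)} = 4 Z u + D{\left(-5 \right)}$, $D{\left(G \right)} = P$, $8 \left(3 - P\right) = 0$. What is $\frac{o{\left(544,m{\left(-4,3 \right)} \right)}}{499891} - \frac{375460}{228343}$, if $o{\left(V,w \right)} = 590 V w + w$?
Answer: $- \frac{3485702967895}{114146610613} \approx -30.537$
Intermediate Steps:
$P = 3$ ($P = 3 - 0 = 3 + 0 = 3$)
$D{\left(G \right)} = 3$
$m{\left(Z,u \right)} = 3 + 4 Z u$ ($m{\left(Z,u \right)} = 4 Z u + 3 = 3 + 4 Z u$)
$o{\left(V,w \right)} = w + 590 V w$ ($o{\left(V,w \right)} = 590 V w + w = w + 590 V w$)
$\frac{o{\left(544,m{\left(-4,3 \right)} \right)}}{499891} - \frac{375460}{228343} = \frac{\left(3 + 4 \left(-4\right) 3\right) \left(1 + 590 \cdot 544\right)}{499891} - \frac{375460}{228343} = \left(3 - 48\right) \left(1 + 320960\right) \frac{1}{499891} - \frac{375460}{228343} = \left(-45\right) 320961 \cdot \frac{1}{499891} - \frac{375460}{228343} = \left(-14443245\right) \frac{1}{499891} - \frac{375460}{228343} = - \frac{14443245}{499891} - \frac{375460}{228343} = - \frac{3485702967895}{114146610613}$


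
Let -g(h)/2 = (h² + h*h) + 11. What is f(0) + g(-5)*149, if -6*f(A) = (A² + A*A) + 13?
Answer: -109081/6 ≈ -18180.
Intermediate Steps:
g(h) = -22 - 4*h² (g(h) = -2*((h² + h*h) + 11) = -2*((h² + h²) + 11) = -2*(2*h² + 11) = -2*(11 + 2*h²) = -22 - 4*h²)
f(A) = -13/6 - A²/3 (f(A) = -((A² + A*A) + 13)/6 = -((A² + A²) + 13)/6 = -(2*A² + 13)/6 = -(13 + 2*A²)/6 = -13/6 - A²/3)
f(0) + g(-5)*149 = (-13/6 - ⅓*0²) + (-22 - 4*(-5)²)*149 = (-13/6 - ⅓*0) + (-22 - 4*25)*149 = (-13/6 + 0) + (-22 - 100)*149 = -13/6 - 122*149 = -13/6 - 18178 = -109081/6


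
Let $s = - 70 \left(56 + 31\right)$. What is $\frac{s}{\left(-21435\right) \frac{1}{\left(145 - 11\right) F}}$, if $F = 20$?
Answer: $\frac{1088080}{1429} \approx 761.43$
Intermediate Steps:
$s = -6090$ ($s = \left(-70\right) 87 = -6090$)
$\frac{s}{\left(-21435\right) \frac{1}{\left(145 - 11\right) F}} = - \frac{6090}{\left(-21435\right) \frac{1}{\left(145 - 11\right) 20}} = - \frac{6090}{\left(-21435\right) \frac{1}{134 \cdot 20}} = - \frac{6090}{\left(-21435\right) \frac{1}{2680}} = - \frac{6090}{- \frac{4287}{536}} = \left(-6090\right) \left(- \frac{536}{4287}\right) = \frac{1088080}{1429}$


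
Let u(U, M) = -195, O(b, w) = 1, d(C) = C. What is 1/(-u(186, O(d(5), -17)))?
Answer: 1/195 ≈ 0.0051282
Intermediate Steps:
1/(-u(186, O(d(5), -17))) = 1/(-1*(-195)) = 1/195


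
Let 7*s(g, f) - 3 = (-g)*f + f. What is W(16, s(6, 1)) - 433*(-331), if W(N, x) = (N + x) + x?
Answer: 1003369/7 ≈ 1.4334e+5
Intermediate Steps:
s(g, f) = 3/7 + f/7 - f*g/7 (s(g, f) = 3/7 + ((-g)*f + f)/7 = 3/7 + (-f*g + f)/7 = 3/7 + (f - f*g)/7 = 3/7 + (f/7 - f*g/7) = 3/7 + f/7 - f*g/7)
W(N, x) = N + 2*x
W(16, s(6, 1)) - 433*(-331) = (16 + 2*(3/7 + (⅐)*1 - ⅐*1*6)) - 433*(-331) = (16 + 2*(3/7 + ⅐ - 6/7)) + 143323 = (16 + 2*(-2/7)) + 143323 = (16 - 4/7) + 143323 = 108/7 + 143323 = 1003369/7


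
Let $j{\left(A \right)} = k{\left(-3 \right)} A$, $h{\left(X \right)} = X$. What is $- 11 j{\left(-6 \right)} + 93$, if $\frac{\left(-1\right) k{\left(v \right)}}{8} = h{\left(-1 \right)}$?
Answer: $621$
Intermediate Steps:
$k{\left(v \right)} = 8$ ($k{\left(v \right)} = \left(-8\right) \left(-1\right) = 8$)
$j{\left(A \right)} = 8 A$
$- 11 j{\left(-6 \right)} + 93 = - 11 \cdot 8 \left(-6\right) + 93 = \left(-11\right) \left(-48\right) + 93 = 528 + 93 = 621$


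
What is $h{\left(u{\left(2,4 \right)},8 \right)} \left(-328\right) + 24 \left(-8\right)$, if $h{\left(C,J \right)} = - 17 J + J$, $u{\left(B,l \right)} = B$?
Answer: $41792$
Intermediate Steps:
$h{\left(C,J \right)} = - 16 J$
$h{\left(u{\left(2,4 \right)},8 \right)} \left(-328\right) + 24 \left(-8\right) = \left(-16\right) 8 \left(-328\right) + 24 \left(-8\right) = \left(-128\right) \left(-328\right) - 192 = 41984 - 192 = 41792$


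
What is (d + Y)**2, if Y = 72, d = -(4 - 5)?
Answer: 5329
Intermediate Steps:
d = 1 (d = -1*(-1) = 1)
(d + Y)**2 = (1 + 72)**2 = 73**2 = 5329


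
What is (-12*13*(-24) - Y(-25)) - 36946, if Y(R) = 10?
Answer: -33212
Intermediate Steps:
(-12*13*(-24) - Y(-25)) - 36946 = (-12*13*(-24) - 1*10) - 36946 = (-156*(-24) - 10) - 36946 = (3744 - 10) - 36946 = 3734 - 36946 = -33212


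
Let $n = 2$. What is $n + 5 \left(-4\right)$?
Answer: $-18$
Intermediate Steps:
$n + 5 \left(-4\right) = 2 + 5 \left(-4\right) = 2 - 20 = -18$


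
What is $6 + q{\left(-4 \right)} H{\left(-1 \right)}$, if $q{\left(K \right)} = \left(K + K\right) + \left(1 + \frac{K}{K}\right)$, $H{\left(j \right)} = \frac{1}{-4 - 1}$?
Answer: $\frac{36}{5} \approx 7.2$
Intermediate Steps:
$H{\left(j \right)} = - \frac{1}{5}$ ($H{\left(j \right)} = \frac{1}{-5} = - \frac{1}{5}$)
$q{\left(K \right)} = 2 + 2 K$ ($q{\left(K \right)} = 2 K + \left(1 + 1\right) = 2 K + 2 = 2 + 2 K$)
$6 + q{\left(-4 \right)} H{\left(-1 \right)} = 6 + \left(2 + 2 \left(-4\right)\right) \left(- \frac{1}{5}\right) = 6 + \left(2 - 8\right) \left(- \frac{1}{5}\right) = 6 - - \frac{6}{5} = 6 + \frac{6}{5} = \frac{36}{5}$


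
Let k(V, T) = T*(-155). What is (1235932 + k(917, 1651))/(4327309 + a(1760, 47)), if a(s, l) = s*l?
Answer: 980027/4410029 ≈ 0.22223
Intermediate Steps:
k(V, T) = -155*T
a(s, l) = l*s
(1235932 + k(917, 1651))/(4327309 + a(1760, 47)) = (1235932 - 155*1651)/(4327309 + 47*1760) = (1235932 - 255905)/(4327309 + 82720) = 980027/4410029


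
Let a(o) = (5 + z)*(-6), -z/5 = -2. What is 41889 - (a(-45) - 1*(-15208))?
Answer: 26771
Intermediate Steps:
z = 10 (z = -5*(-2) = 10)
a(o) = -90 (a(o) = (5 + 10)*(-6) = 15*(-6) = -90)
41889 - (a(-45) - 1*(-15208)) = 41889 - (-90 - 1*(-15208)) = 41889 - (-90 + 15208) = 41889 - 1*15118 = 41889 - 15118 = 26771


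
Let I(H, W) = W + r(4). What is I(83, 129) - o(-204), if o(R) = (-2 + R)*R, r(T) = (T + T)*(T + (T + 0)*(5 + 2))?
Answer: -41639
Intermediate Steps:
r(T) = 16*T² (r(T) = (2*T)*(T + T*7) = (2*T)*(T + 7*T) = (2*T)*(8*T) = 16*T²)
I(H, W) = 256 + W (I(H, W) = W + 16*4² = W + 16*16 = W + 256 = 256 + W)
o(R) = R*(-2 + R)
I(83, 129) - o(-204) = (256 + 129) - (-204)*(-2 - 204) = 385 - (-204)*(-206) = 385 - 1*42024 = 385 - 42024 = -41639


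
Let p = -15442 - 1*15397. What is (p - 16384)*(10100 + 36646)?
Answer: -2207486358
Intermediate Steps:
p = -30839 (p = -15442 - 15397 = -30839)
(p - 16384)*(10100 + 36646) = (-30839 - 16384)*(10100 + 36646) = -47223*46746 = -2207486358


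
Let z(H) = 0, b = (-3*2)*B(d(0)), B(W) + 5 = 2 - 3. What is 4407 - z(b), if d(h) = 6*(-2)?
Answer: 4407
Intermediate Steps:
d(h) = -12
B(W) = -6 (B(W) = -5 + (2 - 3) = -5 - 1 = -6)
b = 36 (b = -3*2*(-6) = -6*(-6) = 36)
4407 - z(b) = 4407 - 1*0 = 4407 + 0 = 4407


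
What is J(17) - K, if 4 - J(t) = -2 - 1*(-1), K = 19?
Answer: -14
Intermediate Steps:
J(t) = 5 (J(t) = 4 - (-2 - 1*(-1)) = 4 - (-2 + 1) = 4 - 1*(-1) = 4 + 1 = 5)
J(17) - K = 5 - 1*19 = 5 - 19 = -14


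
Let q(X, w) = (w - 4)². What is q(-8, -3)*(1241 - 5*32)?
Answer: 52969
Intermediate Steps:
q(X, w) = (-4 + w)²
q(-8, -3)*(1241 - 5*32) = (-4 - 3)²*(1241 - 5*32) = (-7)²*(1241 - 160) = 49*1081 = 52969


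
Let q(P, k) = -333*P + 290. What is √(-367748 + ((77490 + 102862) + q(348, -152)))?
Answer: I*√302990 ≈ 550.45*I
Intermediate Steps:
q(P, k) = 290 - 333*P
√(-367748 + ((77490 + 102862) + q(348, -152))) = √(-367748 + ((77490 + 102862) + (290 - 333*348))) = √(-367748 + (180352 + (290 - 115884))) = √(-367748 + (180352 - 115594)) = √(-367748 + 64758) = √(-302990) = I*√302990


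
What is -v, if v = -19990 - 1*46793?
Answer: 66783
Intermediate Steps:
v = -66783 (v = -19990 - 46793 = -66783)
-v = -1*(-66783) = 66783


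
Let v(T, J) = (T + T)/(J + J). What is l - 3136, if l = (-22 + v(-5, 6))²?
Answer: -94127/36 ≈ -2614.6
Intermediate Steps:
v(T, J) = T/J (v(T, J) = (2*T)/((2*J)) = (2*T)*(1/(2*J)) = T/J)
l = 18769/36 (l = (-22 - 5/6)² = (-22 - 5*⅙)² = (-22 - ⅚)² = (-137/6)² = 18769/36 ≈ 521.36)
l - 3136 = 18769/36 - 3136 = -94127/36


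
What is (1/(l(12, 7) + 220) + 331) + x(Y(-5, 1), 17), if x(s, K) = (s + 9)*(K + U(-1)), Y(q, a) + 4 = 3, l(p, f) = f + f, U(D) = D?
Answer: 107407/234 ≈ 459.00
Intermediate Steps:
l(p, f) = 2*f
Y(q, a) = -1 (Y(q, a) = -4 + 3 = -1)
x(s, K) = (-1 + K)*(9 + s) (x(s, K) = (s + 9)*(K - 1) = (9 + s)*(-1 + K) = (-1 + K)*(9 + s))
(1/(l(12, 7) + 220) + 331) + x(Y(-5, 1), 17) = (1/(2*7 + 220) + 331) + (-9 - 1*(-1) + 9*17 + 17*(-1)) = (1/(14 + 220) + 331) + (-9 + 1 + 153 - 17) = (1/234 + 331) + 128 = 77455/234 + 128 = 107407/234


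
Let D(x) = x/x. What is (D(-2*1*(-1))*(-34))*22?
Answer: -748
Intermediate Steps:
D(x) = 1
(D(-2*1*(-1))*(-34))*22 = (1*(-34))*22 = -34*22 = -748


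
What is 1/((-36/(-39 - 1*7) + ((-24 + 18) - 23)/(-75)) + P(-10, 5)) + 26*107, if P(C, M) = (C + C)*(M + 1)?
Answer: 570260981/204983 ≈ 2782.0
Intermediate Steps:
P(C, M) = 2*C*(1 + M) (P(C, M) = (2*C)*(1 + M) = 2*C*(1 + M))
1/((-36/(-39 - 1*7) + ((-24 + 18) - 23)/(-75)) + P(-10, 5)) + 26*107 = 1/((-36/(-39 - 1*7) + ((-24 + 18) - 23)/(-75)) + 2*(-10)*(1 + 5)) + 26*107 = 1/((-36/(-39 - 7) + (-6 - 23)*(-1/75)) + 2*(-10)*6) + 2782 = 1/((-36/(-46) - 29*(-1/75)) - 120) + 2782 = 1/((-36*(-1/46) + 29/75) - 120) + 2782 = 1/((18/23 + 29/75) - 120) + 2782 = 1/(2017/1725 - 120) + 2782 = 1/(-204983/1725) + 2782 = -1725/204983 + 2782 = 570260981/204983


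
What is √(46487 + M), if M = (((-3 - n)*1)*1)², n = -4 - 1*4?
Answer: 12*√323 ≈ 215.67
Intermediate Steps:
n = -8 (n = -4 - 4 = -8)
M = 25 (M = (((-3 - 1*(-8))*1)*1)² = (((-3 + 8)*1)*1)² = ((5*1)*1)² = (5*1)² = 5² = 25)
√(46487 + M) = √(46487 + 25) = √46512 = 12*√323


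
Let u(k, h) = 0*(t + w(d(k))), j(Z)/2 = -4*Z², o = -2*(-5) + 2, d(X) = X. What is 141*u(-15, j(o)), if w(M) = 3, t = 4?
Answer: 0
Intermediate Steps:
o = 12 (o = 10 + 2 = 12)
j(Z) = -8*Z² (j(Z) = 2*(-4*Z²) = -8*Z²)
u(k, h) = 0 (u(k, h) = 0*(4 + 3) = 0*7 = 0)
141*u(-15, j(o)) = 141*0 = 0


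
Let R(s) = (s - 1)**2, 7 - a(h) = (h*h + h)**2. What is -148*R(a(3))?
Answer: -2818512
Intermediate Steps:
a(h) = 7 - (h + h**2)**2 (a(h) = 7 - (h*h + h)**2 = 7 - (h**2 + h)**2 = 7 - (h + h**2)**2)
R(s) = (-1 + s)**2
-148*R(a(3)) = -148*(-1 + (7 - 1*3**2*(1 + 3)**2))**2 = -148*(-1 + (7 - 1*9*4**2))**2 = -148*(-1 + (7 - 1*9*16))**2 = -148*(-1 + (7 - 144))**2 = -148*(-1 - 137)**2 = -148*(-138)**2 = -148*19044 = -2818512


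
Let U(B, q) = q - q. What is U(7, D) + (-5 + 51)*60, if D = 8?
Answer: 2760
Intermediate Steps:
U(B, q) = 0
U(7, D) + (-5 + 51)*60 = 0 + (-5 + 51)*60 = 0 + 46*60 = 0 + 2760 = 2760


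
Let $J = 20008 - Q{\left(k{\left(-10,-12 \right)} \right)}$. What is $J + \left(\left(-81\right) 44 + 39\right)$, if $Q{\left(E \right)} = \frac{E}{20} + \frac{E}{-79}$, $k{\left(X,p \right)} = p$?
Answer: $\frac{6510962}{395} \approx 16483.0$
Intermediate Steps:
$Q{\left(E \right)} = \frac{59 E}{1580}$ ($Q{\left(E \right)} = E \frac{1}{20} + E \left(- \frac{1}{79}\right) = \frac{E}{20} - \frac{E}{79} = \frac{59 E}{1580}$)
$J = \frac{7903337}{395}$ ($J = 20008 - \frac{59}{1580} \left(-12\right) = 20008 - - \frac{177}{395} = 20008 + \frac{177}{395} = \frac{7903337}{395} \approx 20008.0$)
$J + \left(\left(-81\right) 44 + 39\right) = \frac{7903337}{395} + \left(\left(-81\right) 44 + 39\right) = \frac{7903337}{395} + \left(-3564 + 39\right) = \frac{7903337}{395} - 3525 = \frac{6510962}{395}$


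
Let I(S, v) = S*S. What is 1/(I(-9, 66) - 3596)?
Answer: -1/3515 ≈ -0.00028449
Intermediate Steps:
I(S, v) = S**2
1/(I(-9, 66) - 3596) = 1/((-9)**2 - 3596) = 1/(81 - 3596) = 1/(-3515) = -1/3515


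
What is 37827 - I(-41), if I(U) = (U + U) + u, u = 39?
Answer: 37870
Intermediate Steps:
I(U) = 39 + 2*U (I(U) = (U + U) + 39 = 2*U + 39 = 39 + 2*U)
37827 - I(-41) = 37827 - (39 + 2*(-41)) = 37827 - (39 - 82) = 37827 - 1*(-43) = 37827 + 43 = 37870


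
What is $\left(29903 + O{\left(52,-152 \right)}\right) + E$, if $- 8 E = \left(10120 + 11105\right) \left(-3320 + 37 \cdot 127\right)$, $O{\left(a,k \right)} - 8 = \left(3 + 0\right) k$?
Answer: $- \frac{29033635}{8} \approx -3.6292 \cdot 10^{6}$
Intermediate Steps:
$O{\left(a,k \right)} = 8 + 3 k$ ($O{\left(a,k \right)} = 8 + \left(3 + 0\right) k = 8 + 3 k$)
$E = - \frac{29269275}{8}$ ($E = - \frac{\left(10120 + 11105\right) \left(-3320 + 37 \cdot 127\right)}{8} = - \frac{21225 \left(-3320 + 4699\right)}{8} = - \frac{21225 \cdot 1379}{8} = \left(- \frac{1}{8}\right) 29269275 = - \frac{29269275}{8} \approx -3.6587 \cdot 10^{6}$)
$\left(29903 + O{\left(52,-152 \right)}\right) + E = \left(29903 + \left(8 + 3 \left(-152\right)\right)\right) - \frac{29269275}{8} = \left(29903 + \left(8 - 456\right)\right) - \frac{29269275}{8} = \left(29903 - 448\right) - \frac{29269275}{8} = 29455 - \frac{29269275}{8} = - \frac{29033635}{8}$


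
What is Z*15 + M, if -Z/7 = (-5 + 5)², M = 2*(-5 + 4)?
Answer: -2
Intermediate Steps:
M = -2 (M = 2*(-1) = -2)
Z = 0 (Z = -7*(-5 + 5)² = -7*0² = -7*0 = 0)
Z*15 + M = 0*15 - 2 = 0 - 2 = -2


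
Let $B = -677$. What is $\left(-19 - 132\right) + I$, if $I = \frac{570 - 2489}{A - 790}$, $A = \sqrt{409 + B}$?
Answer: $- \frac{46381779}{312184} + \frac{1919 i \sqrt{67}}{312184} \approx -148.57 + 0.050315 i$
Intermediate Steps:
$A = 2 i \sqrt{67}$ ($A = \sqrt{409 - 677} = \sqrt{-268} = 2 i \sqrt{67} \approx 16.371 i$)
$I = - \frac{1919}{-790 + 2 i \sqrt{67}}$ ($I = \frac{570 - 2489}{2 i \sqrt{67} - 790} = - \frac{1919}{-790 + 2 i \sqrt{67}} \approx 2.4281 + 0.050315 i$)
$\left(-19 - 132\right) + I = \left(-19 - 132\right) + \left(\frac{758005}{312184} + \frac{1919 i \sqrt{67}}{312184}\right) = -151 + \left(\frac{758005}{312184} + \frac{1919 i \sqrt{67}}{312184}\right) = - \frac{46381779}{312184} + \frac{1919 i \sqrt{67}}{312184}$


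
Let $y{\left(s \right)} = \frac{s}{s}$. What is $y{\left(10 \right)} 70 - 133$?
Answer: $-63$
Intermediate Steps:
$y{\left(s \right)} = 1$
$y{\left(10 \right)} 70 - 133 = 1 \cdot 70 - 133 = 70 - 133 = -63$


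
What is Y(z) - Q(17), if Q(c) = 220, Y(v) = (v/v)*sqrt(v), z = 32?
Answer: -220 + 4*sqrt(2) ≈ -214.34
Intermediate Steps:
Y(v) = sqrt(v) (Y(v) = 1*sqrt(v) = sqrt(v))
Y(z) - Q(17) = sqrt(32) - 1*220 = 4*sqrt(2) - 220 = -220 + 4*sqrt(2)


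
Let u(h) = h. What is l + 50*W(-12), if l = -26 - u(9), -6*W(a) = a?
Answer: 65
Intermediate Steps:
W(a) = -a/6
l = -35 (l = -26 - 1*9 = -26 - 9 = -35)
l + 50*W(-12) = -35 + 50*(-1/6*(-12)) = -35 + 50*2 = -35 + 100 = 65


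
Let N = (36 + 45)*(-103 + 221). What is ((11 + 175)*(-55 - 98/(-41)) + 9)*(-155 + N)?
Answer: -3769032699/41 ≈ -9.1928e+7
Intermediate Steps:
N = 9558 (N = 81*118 = 9558)
((11 + 175)*(-55 - 98/(-41)) + 9)*(-155 + N) = ((11 + 175)*(-55 - 98/(-41)) + 9)*(-155 + 9558) = (186*(-55 - 98*(-1/41)) + 9)*9403 = (186*(-55 + 98/41) + 9)*9403 = (186*(-2157/41) + 9)*9403 = (-401202/41 + 9)*9403 = -400833/41*9403 = -3769032699/41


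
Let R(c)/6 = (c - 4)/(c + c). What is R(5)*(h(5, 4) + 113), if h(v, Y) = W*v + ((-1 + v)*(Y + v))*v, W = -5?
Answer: 804/5 ≈ 160.80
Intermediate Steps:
h(v, Y) = -5*v + v*(-1 + v)*(Y + v) (h(v, Y) = -5*v + ((-1 + v)*(Y + v))*v = -5*v + v*(-1 + v)*(Y + v))
R(c) = 3*(-4 + c)/c (R(c) = 6*((c - 4)/(c + c)) = 6*((-4 + c)/((2*c))) = 6*((-4 + c)*(1/(2*c))) = 6*((-4 + c)/(2*c)) = 3*(-4 + c)/c)
R(5)*(h(5, 4) + 113) = (3 - 12/5)*(5*(-5 + 5**2 - 1*4 - 1*5 + 4*5) + 113) = (3 - 12*1/5)*(5*(-5 + 25 - 4 - 5 + 20) + 113) = (3 - 12/5)*(5*31 + 113) = 3*(155 + 113)/5 = (3/5)*268 = 804/5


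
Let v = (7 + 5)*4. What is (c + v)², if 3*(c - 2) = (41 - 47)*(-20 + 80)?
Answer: 4900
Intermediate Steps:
v = 48 (v = 12*4 = 48)
c = -118 (c = 2 + ((41 - 47)*(-20 + 80))/3 = 2 + (-6*60)/3 = 2 + (⅓)*(-360) = 2 - 120 = -118)
(c + v)² = (-118 + 48)² = (-70)² = 4900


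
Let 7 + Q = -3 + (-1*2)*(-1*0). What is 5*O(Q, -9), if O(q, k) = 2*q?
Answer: -100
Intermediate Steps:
Q = -10 (Q = -7 + (-3 + (-1*2)*(-1*0)) = -7 + (-3 - 2*0) = -7 + (-3 + 0) = -7 - 3 = -10)
5*O(Q, -9) = 5*(2*(-10)) = 5*(-20) = -100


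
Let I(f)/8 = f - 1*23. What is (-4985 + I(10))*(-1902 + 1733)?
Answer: 860041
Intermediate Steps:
I(f) = -184 + 8*f (I(f) = 8*(f - 1*23) = 8*(f - 23) = 8*(-23 + f) = -184 + 8*f)
(-4985 + I(10))*(-1902 + 1733) = (-4985 + (-184 + 8*10))*(-1902 + 1733) = (-4985 + (-184 + 80))*(-169) = (-4985 - 104)*(-169) = -5089*(-169) = 860041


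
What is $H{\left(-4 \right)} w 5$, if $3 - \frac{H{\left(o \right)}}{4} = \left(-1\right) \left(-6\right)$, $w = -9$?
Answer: $540$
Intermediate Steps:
$H{\left(o \right)} = -12$ ($H{\left(o \right)} = 12 - 4 \left(\left(-1\right) \left(-6\right)\right) = 12 - 24 = -12$)
$H{\left(-4 \right)} w 5 = \left(-12\right) \left(-9\right) 5 = 108 \cdot 5 = 540$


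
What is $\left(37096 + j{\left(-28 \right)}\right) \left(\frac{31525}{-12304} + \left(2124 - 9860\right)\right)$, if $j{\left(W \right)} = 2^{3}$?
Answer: $- \frac{220804208811}{769} \approx -2.8713 \cdot 10^{8}$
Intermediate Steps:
$j{\left(W \right)} = 8$
$\left(37096 + j{\left(-28 \right)}\right) \left(\frac{31525}{-12304} + \left(2124 - 9860\right)\right) = \left(37096 + 8\right) \left(\frac{31525}{-12304} + \left(2124 - 9860\right)\right) = 37104 \left(31525 \left(- \frac{1}{12304}\right) + \left(2124 - 9860\right)\right) = 37104 \left(- \frac{31525}{12304} - 7736\right) = 37104 \left(- \frac{95215269}{12304}\right) = - \frac{220804208811}{769}$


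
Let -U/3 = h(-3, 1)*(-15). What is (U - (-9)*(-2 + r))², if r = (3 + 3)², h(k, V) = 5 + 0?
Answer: 281961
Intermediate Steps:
h(k, V) = 5
r = 36 (r = 6² = 36)
U = 225 (U = -15*(-15) = -3*(-75) = 225)
(U - (-9)*(-2 + r))² = (225 - (-9)*(-2 + 36))² = (225 - (-9)*34)² = (225 - 1*(-306))² = (225 + 306)² = 531² = 281961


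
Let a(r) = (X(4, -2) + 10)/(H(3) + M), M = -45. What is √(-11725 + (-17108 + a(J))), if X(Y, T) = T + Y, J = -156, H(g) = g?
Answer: I*√1412831/7 ≈ 169.8*I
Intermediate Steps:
a(r) = -2/7 (a(r) = ((-2 + 4) + 10)/(3 - 45) = (2 + 10)/(-42) = 12*(-1/42) = -2/7)
√(-11725 + (-17108 + a(J))) = √(-11725 + (-17108 - 2/7)) = √(-11725 - 119758/7) = √(-201833/7) = I*√1412831/7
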